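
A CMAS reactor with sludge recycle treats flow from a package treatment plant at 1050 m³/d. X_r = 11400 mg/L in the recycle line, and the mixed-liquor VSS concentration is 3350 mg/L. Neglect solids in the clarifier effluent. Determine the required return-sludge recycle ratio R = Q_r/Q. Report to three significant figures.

Mass balance around the secondary clarifier (neglecting effluent solids): R = X / (X_r − X) = 3350 / (11400 − 3350) = 0.4161.

R ≈ 0.416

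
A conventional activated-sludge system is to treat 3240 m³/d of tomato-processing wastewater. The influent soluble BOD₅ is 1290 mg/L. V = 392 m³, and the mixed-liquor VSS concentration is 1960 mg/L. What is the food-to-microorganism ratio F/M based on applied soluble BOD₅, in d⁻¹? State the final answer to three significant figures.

F/M = Q·S₀ / (V·X) = 3240 × 1290 / (392.0 × 1960) = 5.440 g soluble BOD₅·(g VSS·d)⁻¹.

F/M ≈ 5.44 d⁻¹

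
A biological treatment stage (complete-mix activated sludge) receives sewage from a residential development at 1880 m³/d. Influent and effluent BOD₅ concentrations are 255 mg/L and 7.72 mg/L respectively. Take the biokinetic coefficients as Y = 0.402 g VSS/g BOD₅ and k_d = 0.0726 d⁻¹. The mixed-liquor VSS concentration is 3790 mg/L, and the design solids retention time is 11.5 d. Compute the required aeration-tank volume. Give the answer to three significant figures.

V ≈ 309 m³

Rearranging the biomass balance for a CMAS with decay, V = Y·Q·ΔS·θ_c / [X·(1+k_d θ_c)] = 0.402 × 1880 × (255 − 7.72) × 11.5 / [3790 × (1 + 0.0726 × 11.5)] = 2.15×10^6 / 6954 = 309.0 m³.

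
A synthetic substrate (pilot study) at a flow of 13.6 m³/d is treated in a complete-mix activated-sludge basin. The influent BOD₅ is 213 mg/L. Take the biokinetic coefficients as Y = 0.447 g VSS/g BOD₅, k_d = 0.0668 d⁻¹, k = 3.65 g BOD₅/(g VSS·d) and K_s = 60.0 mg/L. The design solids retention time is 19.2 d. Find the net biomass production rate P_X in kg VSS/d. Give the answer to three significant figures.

Effluent substrate depends only on kinetics and SRT: S = K_s(1 + k_d θ_c) / [θ_c(Yk − k_d) − 1] = 60.0 × (1 + 0.0668 × 19.2) / [19.2 × (0.447 × 3.65 − 0.0668) − 1] = 137.0 / 29.04 = 4.716 mg/L.
Correct the yield for decay: Y_obs = Y/(1 + k_d θ_c) = 0.447 / (1 + 0.0668 × 19.2) = 0.447 / 2.283 = 0.1958.
Substrate removed = Q·(S₀ − S) = 13.6 m³/d × (213 − 4.72) g/m³ = 2.83×10^3 g/d = 2.833 kg/d.
So the net sludge growth is P_X = 0.1958 × 2.833 = 0.5547 kg VSS/d.

P_X ≈ 0.555 kg VSS/d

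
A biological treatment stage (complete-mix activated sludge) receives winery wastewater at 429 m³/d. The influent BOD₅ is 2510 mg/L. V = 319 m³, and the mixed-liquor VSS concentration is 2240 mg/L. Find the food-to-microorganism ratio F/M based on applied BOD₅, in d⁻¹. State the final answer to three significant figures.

F/M ≈ 1.51 d⁻¹

F/M = Q·S₀ / (V·X) = 429 × 2510 / (319.0 × 2240) = 1.507 g BOD₅·(g VSS·d)⁻¹.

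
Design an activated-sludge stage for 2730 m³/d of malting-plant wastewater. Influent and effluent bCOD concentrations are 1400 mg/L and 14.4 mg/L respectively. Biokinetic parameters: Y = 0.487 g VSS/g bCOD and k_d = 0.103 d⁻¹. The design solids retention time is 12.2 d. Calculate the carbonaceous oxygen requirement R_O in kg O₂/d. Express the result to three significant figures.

R_O ≈ 2620 kg O₂/d

Y_obs = Y / (1 + k_d θ_c) = 0.487 / (1 + 0.103 × 12.2) = 0.487 / 2.257 = 0.2158.
ΔS = 1400 − 14.4 = 1386 mg/L, so the substrate removal rate is 2730 × 1386/1000 = 3783 kg bCOD/d.
Biomass synthesised: P_X = Y_obs × 3783 = 816.3 kg VSS/d.
R_O = Q·(S₀ − S) − 1.42·P_X = 3783 − 1.42 × 816.3 = 2623 kg O₂/d.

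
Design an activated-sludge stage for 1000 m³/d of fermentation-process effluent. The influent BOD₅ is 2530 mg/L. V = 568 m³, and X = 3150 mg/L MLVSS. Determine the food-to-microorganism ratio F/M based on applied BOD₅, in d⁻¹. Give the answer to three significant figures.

F/M ≈ 1.41 d⁻¹

F/M = Q·S₀ / (V·X) = 1000 × 2530 / (568.0 × 3150) = 1.414 g BOD₅·(g VSS·d)⁻¹.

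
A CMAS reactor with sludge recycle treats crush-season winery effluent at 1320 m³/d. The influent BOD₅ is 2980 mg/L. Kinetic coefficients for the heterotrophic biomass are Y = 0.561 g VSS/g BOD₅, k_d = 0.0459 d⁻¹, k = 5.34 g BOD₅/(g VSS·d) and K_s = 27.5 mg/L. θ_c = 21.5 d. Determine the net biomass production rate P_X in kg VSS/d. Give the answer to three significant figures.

For a completely mixed reactor with recycle the Lawrence–McCarty relation gives S = K_s·(1 + k_d·θ_c) / [θ_c·(Y·k − k_d) − 1] = 27.5 × (1 + 0.0459 × 21.5) / [21.5 × (0.561 × 5.34 − 0.0459) − 1] = 54.64 / 62.42 = 0.8753 mg/L.
Y_obs = Y / (1 + k_d θ_c) = 0.561 / (1 + 0.0459 × 21.5) = 0.561 / 1.987 = 0.2824.
Q·(S₀ − S) = 1320 × (2980 − 0.875) × 10⁻³ = 3932 kg/d removed.
Biomass produced: P_X = Y_obs·Q·ΔS = 0.2824 × 3932 ≈ 1110 kg VSS/d.

P_X ≈ 1110 kg VSS/d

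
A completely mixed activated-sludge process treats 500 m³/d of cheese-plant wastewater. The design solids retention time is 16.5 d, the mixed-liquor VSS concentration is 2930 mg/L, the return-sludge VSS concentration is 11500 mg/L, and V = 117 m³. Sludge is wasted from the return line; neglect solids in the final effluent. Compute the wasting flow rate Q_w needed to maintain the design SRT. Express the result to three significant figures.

Q_w ≈ 1.81 m³/d

Q_w = (V·X)/(θ_c X_r) = 117.0 × 2930 / (16.5 × 11500) = 1.807 m³/d.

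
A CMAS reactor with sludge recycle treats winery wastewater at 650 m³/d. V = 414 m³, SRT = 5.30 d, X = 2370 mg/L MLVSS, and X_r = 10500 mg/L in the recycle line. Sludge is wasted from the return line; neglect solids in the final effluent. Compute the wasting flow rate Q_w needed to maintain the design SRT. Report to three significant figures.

Q_w ≈ 17.6 m³/d

θ_c = V·X/(Q_w·X_r) when wasting from the recycle, so Q_w = V·X/(θ_c·X_r) = 414.0 × 2370 / (5.30 × 10500) = 17.63 m³/d.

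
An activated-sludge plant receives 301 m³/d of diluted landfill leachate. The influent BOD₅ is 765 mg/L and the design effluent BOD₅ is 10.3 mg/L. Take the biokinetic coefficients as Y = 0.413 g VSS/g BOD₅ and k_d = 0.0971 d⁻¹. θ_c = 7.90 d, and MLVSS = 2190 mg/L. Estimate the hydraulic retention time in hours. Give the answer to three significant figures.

τ ≈ 15.3 h

Steady-state biomass mass balance: V·X·(1 + k_d·θ_c) = Y·Q·(S₀ − S)·θ_c, so V = 0.413 × 301 × (765 − 10.3) × 7.90 / [2190 × (1 + 0.0971 × 7.90)] = 7.41×10^5 / 3870 = 191.5 m³.
τ = V/Q = 191.5/301 = 0.6363 d, or 15.27 h.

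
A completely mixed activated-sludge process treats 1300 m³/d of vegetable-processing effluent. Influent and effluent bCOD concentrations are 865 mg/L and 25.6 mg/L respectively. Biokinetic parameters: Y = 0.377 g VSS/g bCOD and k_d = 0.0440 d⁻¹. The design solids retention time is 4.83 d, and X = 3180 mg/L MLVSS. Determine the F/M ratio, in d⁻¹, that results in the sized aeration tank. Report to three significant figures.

Steady-state biomass mass balance: V·X·(1 + k_d·θ_c) = Y·Q·(S₀ − S)·θ_c, so V = 0.377 × 1300 × (865 − 25.6) × 4.83 / [3180 × (1 + 0.0440 × 4.83)] = 1.99×10^6 / 3856 = 515.3 m³.
Food-to-microorganism ratio F/M = Q S₀ / (V X) = 1300 × 865 / (515.3 × 3180) = 0.6862 d⁻¹.

F/M ≈ 0.686 d⁻¹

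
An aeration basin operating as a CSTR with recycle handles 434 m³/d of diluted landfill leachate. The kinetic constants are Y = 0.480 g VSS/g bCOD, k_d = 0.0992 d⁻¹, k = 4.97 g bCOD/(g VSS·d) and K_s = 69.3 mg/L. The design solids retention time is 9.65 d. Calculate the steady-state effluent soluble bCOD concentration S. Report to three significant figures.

For a completely mixed reactor with recycle the Lawrence–McCarty relation gives S = K_s·(1 + k_d·θ_c) / [θ_c·(Y·k − k_d) − 1] = 69.3 × (1 + 0.0992 × 9.65) / [9.65 × (0.480 × 4.97 − 0.0992) − 1] = 135.6 / 21.06 = 6.439 mg/L.

S ≈ 6.44 mg/L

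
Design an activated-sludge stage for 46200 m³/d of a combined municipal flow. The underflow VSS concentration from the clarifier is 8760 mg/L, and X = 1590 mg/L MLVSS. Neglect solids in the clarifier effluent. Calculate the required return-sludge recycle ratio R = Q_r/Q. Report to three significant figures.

R = Q_r/Q = X/(X_r − X) = 1590 / (8760 − 1590) = 0.2218.

R ≈ 0.222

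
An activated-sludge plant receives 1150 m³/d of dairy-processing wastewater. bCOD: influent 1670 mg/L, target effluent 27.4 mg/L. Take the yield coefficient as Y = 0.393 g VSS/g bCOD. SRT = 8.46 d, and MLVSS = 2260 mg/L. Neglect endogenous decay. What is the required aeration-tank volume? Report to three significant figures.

V ≈ 2780 m³

Biomass mass balance (decay neglected): V·X = Y·Q·(S₀ − S)·θ_c, so V = 0.393 × 1150 × (1670 − 27.4) × 8.46 / 2260 = 2779 m³.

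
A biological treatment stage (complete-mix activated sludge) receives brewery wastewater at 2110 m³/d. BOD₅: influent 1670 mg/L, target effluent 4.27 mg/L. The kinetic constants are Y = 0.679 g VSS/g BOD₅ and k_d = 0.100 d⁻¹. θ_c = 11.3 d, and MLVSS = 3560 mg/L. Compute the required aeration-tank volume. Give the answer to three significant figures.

V ≈ 3560 m³

Steady-state biomass mass balance: V·X·(1 + k_d·θ_c) = Y·Q·(S₀ − S)·θ_c, so V = 0.679 × 2110 × (1670 − 4.27) × 11.3 / [3560 × (1 + 0.100 × 11.3)] = 2.7×10^7 / 7583 = 3556 m³.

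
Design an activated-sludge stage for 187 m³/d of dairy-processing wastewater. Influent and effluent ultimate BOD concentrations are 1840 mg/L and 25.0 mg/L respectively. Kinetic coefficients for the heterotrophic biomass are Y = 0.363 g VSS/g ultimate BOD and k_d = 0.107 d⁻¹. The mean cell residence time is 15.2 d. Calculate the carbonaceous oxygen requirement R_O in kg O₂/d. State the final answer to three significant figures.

R_O ≈ 273 kg O₂/d

Observed yield with endogenous decay: Y_obs = Y / (1 + k_d·θ_c) = 0.363 / (1 + 0.107 × 15.2) = 0.363 / 2.626 = 0.1382 g VSS/g ultimate BOD.
Substrate removed = Q·(S₀ − S) = 187 m³/d × (1840 − 25.0) g/m³ = 3.39×10^5 g/d = 339.4 kg/d.
P_X = Y_obs·Q·(S₀ − S) = 0.1382 × 339.4 = 46.91 kg VSS/d.
Carbonaceous O₂ demand = substrate oxidised − cell-mass equivalent = 339.4 − 1.42 × 46.91 = 272.8 kg O₂/d.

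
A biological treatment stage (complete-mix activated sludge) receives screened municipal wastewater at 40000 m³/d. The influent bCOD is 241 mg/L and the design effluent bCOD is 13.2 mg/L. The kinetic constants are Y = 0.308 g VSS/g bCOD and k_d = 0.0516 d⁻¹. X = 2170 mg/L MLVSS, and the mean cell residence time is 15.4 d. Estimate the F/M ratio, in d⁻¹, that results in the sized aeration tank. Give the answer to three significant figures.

F/M ≈ 0.400 d⁻¹

Steady-state biomass mass balance: V·X·(1 + k_d·θ_c) = Y·Q·(S₀ − S)·θ_c, so V = 0.308 × 40000 × (241 − 13.2) × 15.4 / [2170 × (1 + 0.0516 × 15.4)] = 4.32×10^7 / 3894 = 11098 m³.
Food-to-microorganism ratio F/M = Q S₀ / (V X) = 40000 × 241 / (11098 × 2170) = 0.4003 d⁻¹.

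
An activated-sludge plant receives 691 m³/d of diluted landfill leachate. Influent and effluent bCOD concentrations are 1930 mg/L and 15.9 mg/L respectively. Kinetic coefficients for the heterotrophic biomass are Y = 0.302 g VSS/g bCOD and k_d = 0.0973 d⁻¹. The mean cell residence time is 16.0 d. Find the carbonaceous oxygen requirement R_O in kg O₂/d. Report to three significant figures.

R_O ≈ 1100 kg O₂/d

The observed yield is Y_obs = Y/(1 + k_d·θ_c) = 0.302 / (1 + 0.0973 × 16.0) = 0.302 / 2.557 = 0.1181 g VSS per g bCOD removed.
Substrate removed = Q·(S₀ − S) = 691 m³/d × (1930 − 15.9) g/m³ = 1.32×10^6 g/d = 1323 kg/d.
Biomass synthesised: P_X = Y_obs × 1323 = 156.2 kg VSS/d.
R_O = Q·ΔS − 1.42 P_X = 1323 − 221.8 = 1101 kg O₂/d.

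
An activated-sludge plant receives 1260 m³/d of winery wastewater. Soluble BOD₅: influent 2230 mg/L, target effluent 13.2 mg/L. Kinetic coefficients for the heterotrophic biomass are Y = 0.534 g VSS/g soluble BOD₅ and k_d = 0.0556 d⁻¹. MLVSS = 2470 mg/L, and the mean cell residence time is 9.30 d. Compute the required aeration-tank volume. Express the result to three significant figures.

Rearranging the biomass balance for a CMAS with decay, V = Y·Q·ΔS·θ_c / [X·(1+k_d θ_c)] = 0.534 × 1260 × (2230 − 13.2) × 9.30 / [2470 × (1 + 0.0556 × 9.30)] = 1.39×10^7 / 3747 = 3702 m³.

V ≈ 3700 m³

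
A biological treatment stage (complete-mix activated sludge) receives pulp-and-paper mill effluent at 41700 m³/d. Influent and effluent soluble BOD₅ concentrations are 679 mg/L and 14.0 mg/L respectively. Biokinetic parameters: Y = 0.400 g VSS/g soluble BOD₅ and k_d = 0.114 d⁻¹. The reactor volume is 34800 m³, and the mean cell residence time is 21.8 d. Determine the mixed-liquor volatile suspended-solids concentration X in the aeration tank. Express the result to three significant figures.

X ≈ 1990 mg/L

Solving the biomass balance for X: X = Y Q (S₀−S) θ_c / [V (1+k_d θ_c)] = 0.400 × 41700 × (679 − 14.0) × 21.8 / [34800 × (1 + 0.114 × 21.8)] = 1994 mg/L.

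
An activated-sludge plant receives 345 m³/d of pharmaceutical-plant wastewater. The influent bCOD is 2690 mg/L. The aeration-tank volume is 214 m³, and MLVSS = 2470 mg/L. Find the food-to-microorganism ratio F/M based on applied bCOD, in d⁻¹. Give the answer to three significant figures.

F/M ≈ 1.76 d⁻¹

F/M = applied load / biomass = Q·S₀/(V·X) = 345 × 2690 / (214.0 × 2470) = 1.756 d⁻¹.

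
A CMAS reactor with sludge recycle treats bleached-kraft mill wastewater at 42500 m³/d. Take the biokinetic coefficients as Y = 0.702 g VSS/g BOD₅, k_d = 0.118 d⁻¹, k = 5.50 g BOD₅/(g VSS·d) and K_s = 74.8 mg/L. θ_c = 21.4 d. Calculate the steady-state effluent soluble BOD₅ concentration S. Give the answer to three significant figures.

S ≈ 3.33 mg/L

From the Monod/SRT balance for a CMAS, S = K_s·(1+k_d θ_c)/[θ_c·(Y k − k_d) − 1] = 74.8 × (1 + 0.118 × 21.4) / [21.4 × (0.702 × 5.50 − 0.118) − 1] = 263.7 / 79.10 = 3.334 mg/L.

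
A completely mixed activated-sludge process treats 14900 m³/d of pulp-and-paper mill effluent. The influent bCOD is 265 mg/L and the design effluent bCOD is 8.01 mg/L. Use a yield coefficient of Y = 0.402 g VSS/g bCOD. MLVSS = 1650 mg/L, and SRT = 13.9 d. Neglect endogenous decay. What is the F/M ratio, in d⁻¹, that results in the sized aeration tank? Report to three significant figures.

F/M ≈ 0.185 d⁻¹

Biomass mass balance (decay neglected): V·X = Y·Q·(S₀ − S)·θ_c, so V = 0.402 × 14900 × (265 − 8.01) × 13.9 / 1650 = 12968 m³.
F/M = Q·S₀ / (V·X) = 14900 × 265 / (12968 × 1650) = 0.1845 g bCOD·(g VSS·d)⁻¹.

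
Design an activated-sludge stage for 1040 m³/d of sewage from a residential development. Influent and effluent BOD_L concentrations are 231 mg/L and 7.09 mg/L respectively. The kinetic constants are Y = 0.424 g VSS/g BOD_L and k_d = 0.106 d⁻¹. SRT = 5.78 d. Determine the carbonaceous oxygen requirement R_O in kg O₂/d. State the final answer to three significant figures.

R_O ≈ 146 kg O₂/d

Y_obs = Y / (1 + k_d θ_c) = 0.424 / (1 + 0.106 × 5.78) = 0.424 / 1.613 = 0.2629.
ΔS = 231 − 7.09 = 223.9 mg/L, so the substrate removal rate is 1040 × 223.9/1000 = 232.9 kg BOD_L/d.
Biomass synthesised: P_X = Y_obs × 232.9 = 61.22 kg VSS/d.
R_O = Q·ΔS − 1.42 P_X = 232.9 − 86.94 = 145.9 kg O₂/d.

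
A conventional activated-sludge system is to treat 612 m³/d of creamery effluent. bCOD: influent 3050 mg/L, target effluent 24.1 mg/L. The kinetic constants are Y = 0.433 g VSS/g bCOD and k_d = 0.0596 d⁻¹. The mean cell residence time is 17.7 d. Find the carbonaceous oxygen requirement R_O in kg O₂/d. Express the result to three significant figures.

Correct the yield for decay: Y_obs = Y/(1 + k_d θ_c) = 0.433 / (1 + 0.0596 × 17.7) = 0.433 / 2.055 = 0.2107.
ΔS = 3050 − 24.1 = 3026 mg/L, so the substrate removal rate is 612 × 3026/1000 = 1852 kg bCOD/d.
Biomass synthesised: P_X = Y_obs × 1852 = 390.2 kg VSS/d.
Carbonaceous O₂ demand = substrate oxidised − cell-mass equivalent = 1852 − 1.42 × 390.2 = 1298 kg O₂/d.

R_O ≈ 1300 kg O₂/d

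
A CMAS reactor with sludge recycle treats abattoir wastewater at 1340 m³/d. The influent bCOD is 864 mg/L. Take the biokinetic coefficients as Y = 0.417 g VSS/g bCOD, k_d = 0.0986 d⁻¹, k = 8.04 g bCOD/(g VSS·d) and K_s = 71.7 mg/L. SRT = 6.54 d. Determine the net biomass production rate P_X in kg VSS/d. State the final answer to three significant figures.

For a completely mixed reactor with recycle the Lawrence–McCarty relation gives S = K_s·(1 + k_d·θ_c) / [θ_c·(Y·k − k_d) − 1] = 71.7 × (1 + 0.0986 × 6.54) / [6.54 × (0.417 × 8.04 − 0.0986) − 1] = 117.9 / 20.28 = 5.815 mg/L.
The observed yield is Y_obs = Y/(1 + k_d·θ_c) = 0.417 / (1 + 0.0986 × 6.54) = 0.417 / 1.645 = 0.2535 g VSS per g bCOD removed.
Q·(S₀ − S) = 1340 × (864 − 5.81) × 10⁻³ = 1150 kg/d removed.
Biomass produced: P_X = Y_obs·Q·ΔS = 0.2535 × 1150 ≈ 291.5 kg VSS/d.

P_X ≈ 292 kg VSS/d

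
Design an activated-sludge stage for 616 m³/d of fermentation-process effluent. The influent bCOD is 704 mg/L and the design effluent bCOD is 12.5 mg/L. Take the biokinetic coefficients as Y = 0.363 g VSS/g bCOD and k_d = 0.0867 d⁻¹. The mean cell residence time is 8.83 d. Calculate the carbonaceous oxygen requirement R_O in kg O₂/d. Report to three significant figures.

R_O ≈ 302 kg O₂/d

The observed yield is Y_obs = Y/(1 + k_d·θ_c) = 0.363 / (1 + 0.0867 × 8.83) = 0.363 / 1.766 = 0.2056 g VSS per g bCOD removed.
Q·(S₀ − S) = 616 × (704 − 12.5) × 10⁻³ = 426.0 kg/d removed.
Biomass synthesised: P_X = Y_obs × 426.0 = 87.58 kg VSS/d.
R_O = Q·ΔS − 1.42 P_X = 426.0 − 124.4 = 301.6 kg O₂/d.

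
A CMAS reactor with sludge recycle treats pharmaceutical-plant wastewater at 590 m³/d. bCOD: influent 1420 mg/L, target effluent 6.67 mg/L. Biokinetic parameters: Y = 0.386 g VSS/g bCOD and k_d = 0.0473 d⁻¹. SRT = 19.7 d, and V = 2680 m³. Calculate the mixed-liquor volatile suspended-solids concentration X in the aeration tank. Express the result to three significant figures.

Solving the biomass balance for X: X = Y Q (S₀−S) θ_c / [V (1+k_d θ_c)] = 0.386 × 590 × (1420 − 6.67) × 19.7 / [2680 × (1 + 0.0473 × 19.7)] = 1225 mg/L.

X ≈ 1220 mg/L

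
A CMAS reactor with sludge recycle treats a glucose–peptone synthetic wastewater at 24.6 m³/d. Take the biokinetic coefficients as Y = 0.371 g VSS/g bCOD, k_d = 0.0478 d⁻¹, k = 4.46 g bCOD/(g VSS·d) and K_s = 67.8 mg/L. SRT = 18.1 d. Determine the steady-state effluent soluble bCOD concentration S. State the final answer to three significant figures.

S ≈ 4.50 mg/L

From the Monod/SRT balance for a CMAS, S = K_s·(1+k_d θ_c)/[θ_c·(Y k − k_d) − 1] = 67.8 × (1 + 0.0478 × 18.1) / [18.1 × (0.371 × 4.46 − 0.0478) − 1] = 126.5 / 28.08 = 4.503 mg/L.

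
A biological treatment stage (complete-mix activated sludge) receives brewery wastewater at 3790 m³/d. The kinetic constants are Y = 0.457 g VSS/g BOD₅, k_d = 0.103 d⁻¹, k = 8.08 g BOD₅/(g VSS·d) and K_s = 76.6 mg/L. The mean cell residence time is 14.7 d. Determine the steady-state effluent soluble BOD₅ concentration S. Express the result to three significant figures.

Effluent substrate depends only on kinetics and SRT: S = K_s(1 + k_d θ_c) / [θ_c(Yk − k_d) − 1] = 76.6 × (1 + 0.103 × 14.7) / [14.7 × (0.457 × 8.08 − 0.103) − 1] = 192.6 / 51.77 = 3.720 mg/L.

S ≈ 3.72 mg/L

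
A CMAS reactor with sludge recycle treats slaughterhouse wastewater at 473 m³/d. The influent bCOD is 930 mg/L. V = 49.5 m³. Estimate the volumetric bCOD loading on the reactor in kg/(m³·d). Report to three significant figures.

L_v ≈ 8.89 kg bCOD/(m³·d)

L_v = Q S₀ / V = 473 × 930 × 10⁻³ / 49.50 = 8.887 kg/(m³·d).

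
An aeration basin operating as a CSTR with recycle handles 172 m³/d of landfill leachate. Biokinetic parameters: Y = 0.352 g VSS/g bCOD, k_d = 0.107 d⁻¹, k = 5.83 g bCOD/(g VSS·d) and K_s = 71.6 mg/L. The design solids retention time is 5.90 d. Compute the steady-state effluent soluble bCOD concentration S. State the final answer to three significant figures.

S ≈ 11.1 mg/L

For a completely mixed reactor with recycle the Lawrence–McCarty relation gives S = K_s·(1 + k_d·θ_c) / [θ_c·(Y·k − k_d) − 1] = 71.6 × (1 + 0.107 × 5.90) / [5.90 × (0.352 × 5.83 − 0.107) − 1] = 116.8 / 10.48 = 11.15 mg/L.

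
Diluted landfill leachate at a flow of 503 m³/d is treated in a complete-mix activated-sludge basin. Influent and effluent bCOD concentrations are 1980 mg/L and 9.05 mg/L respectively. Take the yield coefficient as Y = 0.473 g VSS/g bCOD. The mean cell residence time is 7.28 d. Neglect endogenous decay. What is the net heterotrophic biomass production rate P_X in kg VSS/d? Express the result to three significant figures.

P_X ≈ 469 kg VSS/d

Since k_d ≈ 0, Y_obs = Y = 0.473 g VSS/g bCOD.
Substrate removed = Q·(S₀ − S) = 503 m³/d × (1980 − 9.05) g/m³ = 9.91×10^5 g/d = 991.4 kg/d.
So the net sludge growth is P_X = 0.4730 × 991.4 = 468.9 kg VSS/d.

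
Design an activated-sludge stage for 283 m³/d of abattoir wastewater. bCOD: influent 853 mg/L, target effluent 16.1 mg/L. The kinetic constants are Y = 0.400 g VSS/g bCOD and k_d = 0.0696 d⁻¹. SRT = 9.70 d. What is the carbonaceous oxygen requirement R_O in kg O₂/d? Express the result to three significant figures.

R_O ≈ 157 kg O₂/d

The observed yield is Y_obs = Y/(1 + k_d·θ_c) = 0.400 / (1 + 0.0696 × 9.70) = 0.400 / 1.675 = 0.2388 g VSS per g bCOD removed.
Substrate removed = Q·(S₀ − S) = 283 m³/d × (853 − 16.1) g/m³ = 2.37×10^5 g/d = 236.8 kg/d.
P_X = Y_obs·Q·(S₀ − S) = 0.2388 × 236.8 = 56.56 kg VSS/d.
R_O = Q·(S₀ − S) − 1.42·P_X = 236.8 − 1.42 × 56.56 = 156.5 kg O₂/d.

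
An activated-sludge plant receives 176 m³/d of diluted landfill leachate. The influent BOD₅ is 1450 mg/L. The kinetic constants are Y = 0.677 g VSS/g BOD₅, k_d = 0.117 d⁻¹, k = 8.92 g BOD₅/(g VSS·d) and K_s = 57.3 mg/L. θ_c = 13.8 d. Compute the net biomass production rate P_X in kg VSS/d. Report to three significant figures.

P_X ≈ 66.0 kg VSS/d

For a completely mixed reactor with recycle the Lawrence–McCarty relation gives S = K_s·(1 + k_d·θ_c) / [θ_c·(Y·k − k_d) − 1] = 57.3 × (1 + 0.117 × 13.8) / [13.8 × (0.677 × 8.92 − 0.117) − 1] = 149.8 / 80.72 = 1.856 mg/L.
Correct the yield for decay: Y_obs = Y/(1 + k_d θ_c) = 0.677 / (1 + 0.117 × 13.8) = 0.677 / 2.615 = 0.2589.
Mass of BOD₅ removed per day: Q(S₀ − S) = 176 × 1448 g/m³ = 254.9 kg/d.
Biomass produced: P_X = Y_obs·Q·ΔS = 0.2589 × 254.9 ≈ 65.99 kg VSS/d.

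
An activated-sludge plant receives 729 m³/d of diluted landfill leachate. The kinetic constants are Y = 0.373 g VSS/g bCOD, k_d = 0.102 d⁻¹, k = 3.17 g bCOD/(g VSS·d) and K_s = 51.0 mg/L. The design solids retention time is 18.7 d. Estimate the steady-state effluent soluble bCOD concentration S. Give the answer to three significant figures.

Effluent substrate depends only on kinetics and SRT: S = K_s(1 + k_d θ_c) / [θ_c(Yk − k_d) − 1] = 51.0 × (1 + 0.102 × 18.7) / [18.7 × (0.373 × 3.17 − 0.102) − 1] = 148.3 / 19.20 = 7.721 mg/L.

S ≈ 7.72 mg/L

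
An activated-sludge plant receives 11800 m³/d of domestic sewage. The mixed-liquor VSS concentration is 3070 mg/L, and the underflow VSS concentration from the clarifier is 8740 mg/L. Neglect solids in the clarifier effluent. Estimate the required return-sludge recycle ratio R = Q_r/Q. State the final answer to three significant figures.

R = Q_r/Q = X/(X_r − X) = 3070 / (8740 − 3070) = 0.5414.

R ≈ 0.541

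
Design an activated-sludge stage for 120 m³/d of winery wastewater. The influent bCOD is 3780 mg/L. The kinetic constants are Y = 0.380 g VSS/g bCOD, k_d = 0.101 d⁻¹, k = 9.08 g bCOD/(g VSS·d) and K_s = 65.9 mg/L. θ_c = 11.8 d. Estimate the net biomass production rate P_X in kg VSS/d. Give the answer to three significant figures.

For a completely mixed reactor with recycle the Lawrence–McCarty relation gives S = K_s·(1 + k_d·θ_c) / [θ_c·(Y·k − k_d) − 1] = 65.9 × (1 + 0.101 × 11.8) / [11.8 × (0.380 × 9.08 − 0.101) − 1] = 144.4 / 38.52 = 3.749 mg/L.
Correct the yield for decay: Y_obs = Y/(1 + k_d θ_c) = 0.380 / (1 + 0.101 × 11.8) = 0.380 / 2.192 = 0.1734.
Mass of bCOD removed per day: Q(S₀ − S) = 120 × 3776 g/m³ = 453.1 kg/d.
So the net sludge growth is P_X = 0.1734 × 453.1 = 78.56 kg VSS/d.

P_X ≈ 78.6 kg VSS/d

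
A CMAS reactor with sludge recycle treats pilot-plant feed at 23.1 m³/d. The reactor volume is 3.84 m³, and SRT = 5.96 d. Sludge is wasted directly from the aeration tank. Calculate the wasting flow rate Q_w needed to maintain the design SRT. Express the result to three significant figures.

Q_w ≈ 0.644 m³/d

Wasting from the aeration tank: Q_w = V / θ_c = 3.840 / 5.96 = 0.6443 m³/d.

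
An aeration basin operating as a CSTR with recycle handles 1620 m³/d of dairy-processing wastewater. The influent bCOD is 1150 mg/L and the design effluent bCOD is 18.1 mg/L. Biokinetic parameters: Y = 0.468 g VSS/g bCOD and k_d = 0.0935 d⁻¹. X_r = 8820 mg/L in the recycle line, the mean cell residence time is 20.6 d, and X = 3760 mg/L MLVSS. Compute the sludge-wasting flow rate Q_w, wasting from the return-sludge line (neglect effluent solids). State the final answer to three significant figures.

Steady-state biomass mass balance: V·X·(1 + k_d·θ_c) = Y·Q·(S₀ − S)·θ_c, so V = 0.468 × 1620 × (1150 − 18.1) × 20.6 / [3760 × (1 + 0.0935 × 20.6)] = 1.77×10^7 / 11002 = 1607 m³.
θ_c = V·X/(Q_w·X_r) when wasting from the recycle, so Q_w = V·X/(θ_c·X_r) = 1607 × 3760 / (20.6 × 8820) = 33.25 m³/d.

Q_w ≈ 33.3 m³/d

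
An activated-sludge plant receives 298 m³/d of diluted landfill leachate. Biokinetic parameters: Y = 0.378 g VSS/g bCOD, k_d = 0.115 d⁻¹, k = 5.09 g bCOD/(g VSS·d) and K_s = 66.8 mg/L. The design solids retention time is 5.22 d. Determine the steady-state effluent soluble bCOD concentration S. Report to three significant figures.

S ≈ 12.7 mg/L

From the Monod/SRT balance for a CMAS, S = K_s·(1+k_d θ_c)/[θ_c·(Y k − k_d) − 1] = 66.8 × (1 + 0.115 × 5.22) / [5.22 × (0.378 × 5.09 − 0.115) − 1] = 106.9 / 8.443 = 12.66 mg/L.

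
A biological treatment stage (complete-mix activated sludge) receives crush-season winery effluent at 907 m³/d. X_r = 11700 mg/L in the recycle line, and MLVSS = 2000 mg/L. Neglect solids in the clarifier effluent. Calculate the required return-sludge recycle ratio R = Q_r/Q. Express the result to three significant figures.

R ≈ 0.206

Mass balance around the secondary clarifier (neglecting effluent solids): R = X / (X_r − X) = 2000 / (11700 − 2000) = 0.2062.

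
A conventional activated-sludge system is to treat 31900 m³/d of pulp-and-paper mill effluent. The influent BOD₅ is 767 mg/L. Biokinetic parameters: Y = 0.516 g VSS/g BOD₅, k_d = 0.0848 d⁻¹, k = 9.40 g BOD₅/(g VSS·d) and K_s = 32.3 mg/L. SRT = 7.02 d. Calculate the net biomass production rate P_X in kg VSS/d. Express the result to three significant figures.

For a completely mixed reactor with recycle the Lawrence–McCarty relation gives S = K_s·(1 + k_d·θ_c) / [θ_c·(Y·k − k_d) − 1] = 32.3 × (1 + 0.0848 × 7.02) / [7.02 × (0.516 × 9.40 − 0.0848) − 1] = 51.53 / 32.45 = 1.588 mg/L.
Correct the yield for decay: Y_obs = Y/(1 + k_d θ_c) = 0.516 / (1 + 0.0848 × 7.02) = 0.516 / 1.595 = 0.3235.
Mass of BOD₅ removed per day: Q(S₀ − S) = 31900 × 765.4 g/m³ = 24417 kg/d.
Net biomass production P_X = Y_obs × Q·(S₀ − S) = 0.3235 × 24417 = 7898 kg VSS/d.

P_X ≈ 7900 kg VSS/d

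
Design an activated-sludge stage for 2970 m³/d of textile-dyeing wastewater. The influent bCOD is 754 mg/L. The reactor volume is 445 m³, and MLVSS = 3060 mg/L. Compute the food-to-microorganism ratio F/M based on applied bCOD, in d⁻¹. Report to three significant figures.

F/M ≈ 1.64 d⁻¹

Food-to-microorganism ratio F/M = Q S₀ / (V X) = 2970 × 754 / (445.0 × 3060) = 1.645 d⁻¹.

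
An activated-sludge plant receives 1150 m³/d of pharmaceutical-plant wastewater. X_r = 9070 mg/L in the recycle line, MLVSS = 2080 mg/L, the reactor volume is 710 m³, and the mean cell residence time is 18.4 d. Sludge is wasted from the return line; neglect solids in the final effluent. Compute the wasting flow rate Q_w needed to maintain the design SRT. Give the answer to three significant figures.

Q_w ≈ 8.85 m³/d

θ_c = V·X/(Q_w·X_r) when wasting from the recycle, so Q_w = V·X/(θ_c·X_r) = 710.0 × 2080 / (18.4 × 9070) = 8.849 m³/d.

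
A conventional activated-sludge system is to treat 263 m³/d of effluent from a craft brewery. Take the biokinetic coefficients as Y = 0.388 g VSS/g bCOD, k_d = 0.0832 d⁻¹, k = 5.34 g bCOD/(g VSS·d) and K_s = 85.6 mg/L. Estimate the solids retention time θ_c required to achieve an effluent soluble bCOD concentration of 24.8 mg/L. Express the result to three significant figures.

θ_c ≈ 2.62 d

Specific growth rate at S = 24.8 mg/L: μ = YkS/(K_s+S) = 0.388·5.34·24.8/(85.6+24.8) = 0.4654 d⁻¹.
Then 1/θ_c = μ − k_d = 0.4654 − 0.0832 = 0.3822 d⁻¹, giving θ_c = 2.616 d.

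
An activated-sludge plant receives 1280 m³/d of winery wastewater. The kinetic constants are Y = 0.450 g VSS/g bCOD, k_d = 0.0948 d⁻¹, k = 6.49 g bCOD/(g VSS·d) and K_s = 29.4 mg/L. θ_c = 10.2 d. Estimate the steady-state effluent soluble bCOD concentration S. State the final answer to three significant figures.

S ≈ 2.08 mg/L

For a completely mixed reactor with recycle the Lawrence–McCarty relation gives S = K_s·(1 + k_d·θ_c) / [θ_c·(Y·k − k_d) − 1] = 29.4 × (1 + 0.0948 × 10.2) / [10.2 × (0.450 × 6.49 − 0.0948) − 1] = 57.83 / 27.82 = 2.079 mg/L.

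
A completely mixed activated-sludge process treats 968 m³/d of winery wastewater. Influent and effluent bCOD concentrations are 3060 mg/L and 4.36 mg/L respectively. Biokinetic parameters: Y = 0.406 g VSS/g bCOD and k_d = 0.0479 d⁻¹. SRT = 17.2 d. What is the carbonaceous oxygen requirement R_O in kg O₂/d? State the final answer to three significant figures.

R_O ≈ 2020 kg O₂/d

Observed yield with endogenous decay: Y_obs = Y / (1 + k_d·θ_c) = 0.406 / (1 + 0.0479 × 17.2) = 0.406 / 1.824 = 0.2226 g VSS/g bCOD.
Mass of bCOD removed per day: Q(S₀ − S) = 968 × 3056 g/m³ = 2958 kg/d.
Biomass synthesised: P_X = Y_obs × 2958 = 658.4 kg VSS/d.
R_O = Q·ΔS − 1.42 P_X = 2958 − 935.0 = 2023 kg O₂/d.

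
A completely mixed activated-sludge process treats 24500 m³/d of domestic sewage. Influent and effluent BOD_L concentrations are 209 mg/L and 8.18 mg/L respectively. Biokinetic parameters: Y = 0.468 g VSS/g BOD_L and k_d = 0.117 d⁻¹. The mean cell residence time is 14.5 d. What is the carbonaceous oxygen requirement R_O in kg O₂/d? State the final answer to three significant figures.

R_O ≈ 3710 kg O₂/d

The observed yield is Y_obs = Y/(1 + k_d·θ_c) = 0.468 / (1 + 0.117 × 14.5) = 0.468 / 2.697 = 0.1736 g VSS per g BOD_L removed.
Substrate removed = Q·(S₀ − S) = 24500 m³/d × (209 − 8.18) g/m³ = 4.92×10^6 g/d = 4920 kg/d.
Biomass synthesised: P_X = Y_obs × 4920 = 853.9 kg VSS/d.
Carbonaceous O₂ demand = substrate oxidised − cell-mass equivalent = 4920 − 1.42 × 853.9 = 3708 kg O₂/d.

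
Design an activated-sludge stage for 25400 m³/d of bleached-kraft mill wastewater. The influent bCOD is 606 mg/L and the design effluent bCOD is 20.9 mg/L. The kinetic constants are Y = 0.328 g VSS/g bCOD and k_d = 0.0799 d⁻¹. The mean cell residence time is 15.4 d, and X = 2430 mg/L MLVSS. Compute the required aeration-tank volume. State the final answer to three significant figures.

V ≈ 13900 m³

Steady-state biomass mass balance: V·X·(1 + k_d·θ_c) = Y·Q·(S₀ − S)·θ_c, so V = 0.328 × 25400 × (606 − 20.9) × 15.4 / [2430 × (1 + 0.0799 × 15.4)] = 7.51×10^7 / 5420 = 13850 m³.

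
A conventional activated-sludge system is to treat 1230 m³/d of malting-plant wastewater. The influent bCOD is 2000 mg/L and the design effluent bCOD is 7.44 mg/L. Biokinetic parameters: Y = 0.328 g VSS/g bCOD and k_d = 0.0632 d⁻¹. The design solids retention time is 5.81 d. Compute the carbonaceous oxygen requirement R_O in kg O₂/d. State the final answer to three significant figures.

R_O ≈ 1620 kg O₂/d

Y_obs = Y / (1 + k_d θ_c) = 0.328 / (1 + 0.0632 × 5.81) = 0.328 / 1.367 = 0.2399.
Q·(S₀ − S) = 1230 × (2000 − 7.44) × 10⁻³ = 2451 kg/d removed.
P_X = Y_obs·Q·(S₀ − S) = 0.2399 × 2451 = 588.0 kg VSS/d.
R_O = Q·ΔS − 1.42 P_X = 2451 − 834.9 = 1616 kg O₂/d.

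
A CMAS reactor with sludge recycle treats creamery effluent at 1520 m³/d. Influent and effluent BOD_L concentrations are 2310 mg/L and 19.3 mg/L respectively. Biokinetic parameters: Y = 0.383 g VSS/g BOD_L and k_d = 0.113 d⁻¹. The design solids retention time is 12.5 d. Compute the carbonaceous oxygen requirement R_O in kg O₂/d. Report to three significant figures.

Correct the yield for decay: Y_obs = Y/(1 + k_d θ_c) = 0.383 / (1 + 0.113 × 12.5) = 0.383 / 2.413 = 0.1588.
Mass of BOD_L removed per day: Q(S₀ − S) = 1520 × 2291 g/m³ = 3482 kg/d.
Net sludge production P_X = 0.1588 × 3482 = 552.8 kg VSS/d.
Carbonaceous O₂ demand = substrate oxidised − cell-mass equivalent = 3482 − 1.42 × 552.8 = 2697 kg O₂/d.

R_O ≈ 2700 kg O₂/d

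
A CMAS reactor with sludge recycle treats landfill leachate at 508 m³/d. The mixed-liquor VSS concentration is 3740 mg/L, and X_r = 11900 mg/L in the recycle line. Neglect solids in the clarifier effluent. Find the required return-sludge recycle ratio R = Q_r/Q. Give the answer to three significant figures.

R ≈ 0.458

R = Q_r/Q = X/(X_r − X) = 3740 / (11900 − 3740) = 0.4583.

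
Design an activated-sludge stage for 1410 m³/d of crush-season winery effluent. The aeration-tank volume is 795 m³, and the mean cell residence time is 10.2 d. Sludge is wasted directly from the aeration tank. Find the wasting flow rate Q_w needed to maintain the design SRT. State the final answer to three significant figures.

Wasting from the aeration tank: Q_w = V / θ_c = 795.0 / 10.2 = 77.94 m³/d.

Q_w ≈ 77.9 m³/d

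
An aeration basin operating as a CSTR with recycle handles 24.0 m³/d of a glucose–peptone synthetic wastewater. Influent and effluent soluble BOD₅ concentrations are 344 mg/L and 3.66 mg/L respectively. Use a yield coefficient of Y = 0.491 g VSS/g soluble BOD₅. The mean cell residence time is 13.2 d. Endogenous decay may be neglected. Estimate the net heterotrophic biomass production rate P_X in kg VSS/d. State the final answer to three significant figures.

P_X ≈ 4.01 kg VSS/d

Since k_d ≈ 0, Y_obs = Y = 0.491 g VSS/g soluble BOD₅.
Substrate removed = Q·(S₀ − S) = 24.0 m³/d × (344 − 3.66) g/m³ = 8.17×10^3 g/d = 8.168 kg/d.
Biomass produced: P_X = Y_obs·Q·ΔS = 0.4910 × 8.168 ≈ 4.011 kg VSS/d.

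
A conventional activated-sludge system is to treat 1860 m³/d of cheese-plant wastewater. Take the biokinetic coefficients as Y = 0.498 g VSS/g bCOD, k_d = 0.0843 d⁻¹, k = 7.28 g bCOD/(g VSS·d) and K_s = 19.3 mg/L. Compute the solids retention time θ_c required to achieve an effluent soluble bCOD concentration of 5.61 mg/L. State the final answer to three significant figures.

At the target effluent, Y k S/(K_s+S) = 0.498×7.28×5.61/24.91 = 0.8165 d⁻¹.
θ_c = 1/(μ − k_d) = 1/(0.8165 − 0.0843) = 1/0.7322 = 1.366 d.

θ_c ≈ 1.37 d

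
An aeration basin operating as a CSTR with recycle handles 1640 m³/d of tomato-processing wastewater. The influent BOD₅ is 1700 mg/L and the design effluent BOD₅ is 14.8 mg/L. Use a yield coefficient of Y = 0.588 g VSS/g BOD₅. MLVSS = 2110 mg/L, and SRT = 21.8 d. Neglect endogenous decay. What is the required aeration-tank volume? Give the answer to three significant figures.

V ≈ 16800 m³

With k_d = 0 the design equation reduces to V = Y Q (S₀−S) θ_c / X = 0.588 × 1640 × (1700 − 14.8) × 21.8 / 2110 = 16790 m³.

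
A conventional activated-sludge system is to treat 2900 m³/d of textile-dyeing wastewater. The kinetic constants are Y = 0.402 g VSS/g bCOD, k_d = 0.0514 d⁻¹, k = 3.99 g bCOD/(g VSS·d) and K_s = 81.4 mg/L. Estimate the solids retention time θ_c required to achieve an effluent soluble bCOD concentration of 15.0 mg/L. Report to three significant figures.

Specific growth rate at S = 15.0 mg/L: μ = YkS/(K_s+S) = 0.402·3.99·15.0/(81.4+15.0) = 0.2496 d⁻¹.
θ_c = 1/(μ − k_d) = 1/(0.2496 − 0.0514) = 1/0.1982 = 5.046 d.

θ_c ≈ 5.05 d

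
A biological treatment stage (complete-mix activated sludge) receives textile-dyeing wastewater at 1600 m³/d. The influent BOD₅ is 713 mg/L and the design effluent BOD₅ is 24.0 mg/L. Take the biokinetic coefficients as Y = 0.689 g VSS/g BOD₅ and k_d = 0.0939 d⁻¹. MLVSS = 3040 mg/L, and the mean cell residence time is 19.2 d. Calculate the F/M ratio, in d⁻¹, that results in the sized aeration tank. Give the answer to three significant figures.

F/M ≈ 0.219 d⁻¹

Rearranging the biomass balance for a CMAS with decay, V = Y·Q·ΔS·θ_c / [X·(1+k_d θ_c)] = 0.689 × 1600 × (713 − 24.0) × 19.2 / [3040 × (1 + 0.0939 × 19.2)] = 1.46×10^7 / 8521 = 1712 m³.
F/M = Q·S₀ / (V·X) = 1600 × 713 / (1712 × 3040) = 0.2193 g BOD₅·(g VSS·d)⁻¹.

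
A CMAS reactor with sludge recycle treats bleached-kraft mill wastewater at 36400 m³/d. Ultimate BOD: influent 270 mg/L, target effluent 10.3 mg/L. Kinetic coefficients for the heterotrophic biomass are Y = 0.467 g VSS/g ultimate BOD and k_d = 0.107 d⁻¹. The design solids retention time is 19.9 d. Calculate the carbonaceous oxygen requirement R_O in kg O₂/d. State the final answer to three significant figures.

R_O ≈ 7450 kg O₂/d

Y_obs = Y / (1 + k_d θ_c) = 0.467 / (1 + 0.107 × 19.9) = 0.467 / 3.129 = 0.1492.
Q·(S₀ − S) = 36400 × (270 − 10.3) × 10⁻³ = 9453 kg/d removed.
P_X = Y_obs·Q·(S₀ − S) = 0.1492 × 9453 = 1411 kg VSS/d.
R_O = Q·ΔS − 1.42 P_X = 9453 − 2003 = 7450 kg O₂/d.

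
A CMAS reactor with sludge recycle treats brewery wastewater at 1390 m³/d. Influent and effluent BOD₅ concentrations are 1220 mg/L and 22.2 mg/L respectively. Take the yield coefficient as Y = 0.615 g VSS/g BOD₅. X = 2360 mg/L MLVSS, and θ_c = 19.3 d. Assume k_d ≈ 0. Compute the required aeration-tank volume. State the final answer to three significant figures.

V ≈ 8370 m³

Biomass mass balance (decay neglected): V·X = Y·Q·(S₀ − S)·θ_c, so V = 0.615 × 1390 × (1220 − 22.2) × 19.3 / 2360 = 8374 m³.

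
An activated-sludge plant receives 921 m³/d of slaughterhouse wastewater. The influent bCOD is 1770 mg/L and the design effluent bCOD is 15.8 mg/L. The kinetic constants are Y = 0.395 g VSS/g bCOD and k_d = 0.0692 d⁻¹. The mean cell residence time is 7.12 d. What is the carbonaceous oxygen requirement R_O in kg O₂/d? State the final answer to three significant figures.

R_O ≈ 1010 kg O₂/d

Observed yield with endogenous decay: Y_obs = Y / (1 + k_d·θ_c) = 0.395 / (1 + 0.0692 × 7.12) = 0.395 / 1.493 = 0.2646 g VSS/g bCOD.
ΔS = 1770 − 15.8 = 1754 mg/L, so the substrate removal rate is 921 × 1754/1000 = 1616 kg bCOD/d.
Biomass synthesised: P_X = Y_obs × 1616 = 427.5 kg VSS/d.
R_O = Q·ΔS − 1.42 P_X = 1616 − 607.1 = 1009 kg O₂/d.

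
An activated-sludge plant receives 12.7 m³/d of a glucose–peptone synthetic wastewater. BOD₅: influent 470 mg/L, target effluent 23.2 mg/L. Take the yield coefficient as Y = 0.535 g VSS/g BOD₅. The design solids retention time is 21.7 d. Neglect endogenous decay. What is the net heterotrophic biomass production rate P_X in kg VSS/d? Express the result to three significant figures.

With endogenous decay neglected, the observed yield equals the true yield: Y_obs = Y = 0.535 g VSS/g BOD₅.
ΔS = 470 − 23.2 = 446.8 mg/L, so the substrate removal rate is 12.7 × 446.8/1000 = 5.674 kg BOD₅/d.
Net biomass production P_X = Y_obs × Q·(S₀ − S) = 0.5350 × 5.674 = 3.036 kg VSS/d.

P_X ≈ 3.04 kg VSS/d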